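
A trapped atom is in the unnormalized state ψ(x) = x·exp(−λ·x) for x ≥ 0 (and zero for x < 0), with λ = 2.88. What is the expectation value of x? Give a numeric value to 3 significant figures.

0.521

⟨x⟩ = ∫ x·|ψ|² dx / ∫|ψ|² dx (integrals over the domain).
Every integrand reduces to terms xʲ·e^(−2λx) on [0, ∞); use ∫₀^∞ xʲ·e^(−2λx) dx = j!/(2λ)^(j+1).
State is unnormalized: ∫|ψ|² dx = 0.010466, and ∫ψ*·x·ψ dx = 0.0054508, so ⟨x⟩ = 0.0054508 / 0.010466.
⟨x⟩ = 0.52083.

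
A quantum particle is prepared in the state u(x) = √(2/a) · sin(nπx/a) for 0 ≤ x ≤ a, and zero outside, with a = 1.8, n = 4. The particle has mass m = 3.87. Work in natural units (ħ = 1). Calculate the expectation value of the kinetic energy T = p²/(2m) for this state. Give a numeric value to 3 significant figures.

6.30

T = −(ħ²/2m) d²/dx², so ⟨T⟩ = −(ħ²/2m) ∫ u*·u'' dx; with m = 3.87.
d/dx sin(nπx/a) = (nπ/a)·cos(nπx/a) and d²/dx² sin(nπx/a) = −(nπ/a)²·sin(nπx/a); on 0 ≤ x ≤ a, ∫sin²(nπx/a) dx = a/2 and ∫sin(nπx/a)·cos(nπx/a) dx = 0.
⟨T⟩ = 6.2970.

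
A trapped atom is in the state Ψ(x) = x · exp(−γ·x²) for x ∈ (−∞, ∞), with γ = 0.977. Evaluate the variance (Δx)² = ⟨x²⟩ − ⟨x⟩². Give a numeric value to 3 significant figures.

0.768

Compute ⟨x⟩ and ⟨x²⟩ separately, then (Δx)² = ⟨x²⟩ − ⟨x⟩².
Expand each integrand as polynomial × e^(−2γx²) and use ∫x^(2j)·e^(−2γx²) dx = (2j−1)!!/(4γ)^j · √(π/(2γ)), odd powers → 0; here √(π/(2γ)) = 1.2680.
Normalization: ∫|Ψ|² dx = 0.32446.
⟨x⟩ = 0.0000 and ⟨x²⟩ = 0.76766.
(Δx)² = 0.76766 − (0.0000)² = 0.76766.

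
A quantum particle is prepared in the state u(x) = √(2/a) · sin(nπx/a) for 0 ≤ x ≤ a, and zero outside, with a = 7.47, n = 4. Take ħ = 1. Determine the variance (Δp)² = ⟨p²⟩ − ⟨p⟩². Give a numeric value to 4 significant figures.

Compute ⟨p⟩ and ⟨p²⟩ separately; (Δp)² = ⟨p²⟩ − ⟨p⟩².
d/dx sin(nπx/a) = (nπ/a)·cos(nπx/a) and d²/dx² sin(nπx/a) = −(nπ/a)²·sin(nπx/a); on 0 ≤ x ≤ a, ∫sin²(nπx/a) dx = a/2 and ∫sin(nπx/a)·cos(nπx/a) dx = 0.
⟨p⟩ = 0.0000 and ⟨p²⟩ = 2.8299.
(Δp)² = 2.8299 − (0.0000)² = 2.8299.

2.830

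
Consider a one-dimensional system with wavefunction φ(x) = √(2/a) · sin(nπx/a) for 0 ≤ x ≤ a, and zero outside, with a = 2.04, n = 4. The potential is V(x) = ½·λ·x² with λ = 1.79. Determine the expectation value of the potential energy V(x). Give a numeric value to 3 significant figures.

⟨V⟩ = ∫ V(x)·|φ|² dx.
With sin²θ = (1 − cos2θ)/2 on 0 ≤ x ≤ a: ∫sin²(nπx/a) dx = a/2, ∫x·sin²(nπx/a) dx = a²/4, ∫x²·sin²(nπx/a) dx = a³·(1/6 − 1/(4n²π²)); higher powers xᵏ the same way, integrating xᵏ·cos(2nπx/a) by parts.
⟨V⟩ = 1.2298.

1.23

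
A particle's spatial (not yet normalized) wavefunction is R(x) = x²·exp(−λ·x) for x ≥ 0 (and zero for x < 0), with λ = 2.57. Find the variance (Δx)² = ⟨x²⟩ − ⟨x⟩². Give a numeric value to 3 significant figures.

0.189

Compute ⟨x⟩ and ⟨x²⟩ separately, then (Δx)² = ⟨x²⟩ − ⟨x⟩².
Every integrand reduces to terms xʲ·e^(−2λx) on [0, ∞); use ∫₀^∞ xʲ·e^(−2λx) dx = j!/(2λ)^(j+1).
Normalization: ∫|R|² dx = 0.0066895.
⟨x⟩ = 0.97276 and ⟨x²⟩ = 1.1355.
(Δx)² = 1.1355 − (0.97276)² = 0.18925.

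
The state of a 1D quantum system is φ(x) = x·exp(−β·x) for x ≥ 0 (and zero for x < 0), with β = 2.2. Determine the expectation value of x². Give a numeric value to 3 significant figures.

⟨x²⟩ = ∫ x²·|φ|² dx / ∫|φ|² dx (integrals over the domain).
Every integrand reduces to terms xʲ·e^(−2βx) on [0, ∞); use ∫₀^∞ xʲ·e^(−2βx) dx = j!/(2β)^(j+1).
State is unnormalized: ∫|φ|² dx = 0.023479, and ∫φ*·x²·φ dx = 0.014553, so ⟨x²⟩ = 0.014553 / 0.023479.
⟨x²⟩ = 0.61983.

0.620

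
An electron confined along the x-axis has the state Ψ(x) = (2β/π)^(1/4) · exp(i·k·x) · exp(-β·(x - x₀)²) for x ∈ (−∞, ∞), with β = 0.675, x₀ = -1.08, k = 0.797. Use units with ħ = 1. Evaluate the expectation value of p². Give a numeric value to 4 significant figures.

1.310

p² Ψ = −ħ² d²Ψ/dx²; ⟨p²⟩ = −ħ² ∫ Ψ*·Ψ'' dx.
Gaussian moments (u = x − x₀): ∫u^(2j)·e^(−2βu²) du = (2j−1)!!/(4β)^j · √(π/(2β)), odd powers integrate to 0; here √(π/(2β)) = 1.5255. Derivatives: Ψ′ = (ik − 2βu)·Ψ, Ψ″ = ((ik − 2βu)² − 2β)·Ψ; the odd-in-u pieces drop out.
⟨p²⟩ = 1.3102.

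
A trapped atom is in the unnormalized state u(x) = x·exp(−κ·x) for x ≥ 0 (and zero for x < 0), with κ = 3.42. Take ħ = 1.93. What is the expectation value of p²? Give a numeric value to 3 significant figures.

p² u = −ħ² d²u/dx²; ⟨p²⟩ = −ħ² ∫ u*·u'' dx / ∫|u|² dx.
Differentiate x·exp(−κ·x) with the product rule; every integrand then reduces to terms xʲ·e^(−2κx) on [0, ∞), with ∫₀^∞ xʲ·e^(−2κx) dx = j!/(2κ)^(j+1).
State is unnormalized: ∫|u|² dx = 0.0062497, and ∫u*·(−ħ² u'') dx = 0.27229, so ⟨p²⟩ = 0.27229 / 0.0062497.
⟨p²⟩ = 43.568.

43.6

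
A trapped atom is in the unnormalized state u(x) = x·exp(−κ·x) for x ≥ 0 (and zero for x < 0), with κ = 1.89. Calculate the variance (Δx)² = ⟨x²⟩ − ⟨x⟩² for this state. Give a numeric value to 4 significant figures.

0.2100

Compute ⟨x⟩ and ⟨x²⟩ separately, then (Δx)² = ⟨x²⟩ − ⟨x⟩².
Every integrand reduces to terms xʲ·e^(−2κx) on [0, ∞); use ∫₀^∞ xʲ·e^(−2κx) dx = j!/(2κ)^(j+1).
Normalization: ∫|u|² dx = 0.037030.
⟨x⟩ = 0.79365 and ⟨x²⟩ = 0.83984.
(Δx)² = 0.83984 − (0.79365)² = 0.20996.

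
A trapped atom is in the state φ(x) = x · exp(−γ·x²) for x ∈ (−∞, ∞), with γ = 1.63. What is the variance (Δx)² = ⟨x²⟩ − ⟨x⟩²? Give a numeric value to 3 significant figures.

0.460

Compute ⟨x⟩ and ⟨x²⟩ separately, then (Δx)² = ⟨x²⟩ − ⟨x⟩².
Expand each integrand as polynomial × e^(−2γx²) and use ∫x^(2j)·e^(−2γx²) dx = (2j−1)!!/(4γ)^j · √(π/(2γ)), odd powers → 0; here √(π/(2γ)) = 0.98167.
Normalization: ∫|φ|² dx = 0.15056.
⟨x⟩ = 0.0000 and ⟨x²⟩ = 0.46012.
(Δx)² = 0.46012 − (0.0000)² = 0.46012.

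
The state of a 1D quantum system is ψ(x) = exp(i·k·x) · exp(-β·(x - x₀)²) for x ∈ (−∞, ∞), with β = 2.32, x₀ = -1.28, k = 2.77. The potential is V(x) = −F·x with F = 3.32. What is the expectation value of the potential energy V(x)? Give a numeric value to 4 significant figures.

⟨V⟩ = ∫ V(x)·|ψ|² dx / ∫|ψ|² dx.
Gaussian moments (u = x − x₀): ∫u^(2j)·e^(−2βu²) du = (2j−1)!!/(4β)^j · √(π/(2β)), odd powers integrate to 0; here √(π/(2β)) = 0.82284.
State is unnormalized: ∫|ψ|² dx = 0.82284, and ∫ψ*·V(x)·ψ dx = 3.4967, so ⟨V⟩ = 3.4967 / 0.82284.
⟨V⟩ = 4.2496.

4.250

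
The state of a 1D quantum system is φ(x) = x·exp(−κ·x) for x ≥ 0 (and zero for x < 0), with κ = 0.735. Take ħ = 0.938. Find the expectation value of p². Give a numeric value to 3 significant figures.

0.475

p² φ = −ħ² d²φ/dx²; ⟨p²⟩ = −ħ² ∫ φ*·φ'' dx / ∫|φ|² dx.
Differentiate x·exp(−κ·x) with the product rule; every integrand then reduces to terms xʲ·e^(−2κx) on [0, ∞), with ∫₀^∞ xʲ·e^(−2κx) dx = j!/(2κ)^(j+1).
State is unnormalized: ∫|φ|² dx = 0.62962, and ∫φ*·(−ħ² φ'') dx = 0.29927, so ⟨p²⟩ = 0.29927 / 0.62962.
⟨p²⟩ = 0.47531.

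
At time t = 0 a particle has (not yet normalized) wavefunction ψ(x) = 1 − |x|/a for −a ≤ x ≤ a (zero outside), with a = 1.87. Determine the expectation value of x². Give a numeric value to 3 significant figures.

⟨x²⟩ = ∫ x²·|ψ|² dx / ∫|ψ|² dx (integrals over the domain).
ψ is even, so ∫ over [−a, a] = 2∫₀ᵃ with ψ = 1 − x/a there: ∫₀ᵃ (1 − x/a)² dx = a/3, ∫₀ᵃ x²(1 − x/a)² dx = a³/30, ∫₀ᵃ x⁴(1 − x/a)² dx = a⁵/105.
State is unnormalized: ∫|ψ|² dx = 1.2467, and ∫ψ*·x²·ψ dx = 0.43595, so ⟨x²⟩ = 0.43595 / 1.2467.
⟨x²⟩ = 0.34969.

0.350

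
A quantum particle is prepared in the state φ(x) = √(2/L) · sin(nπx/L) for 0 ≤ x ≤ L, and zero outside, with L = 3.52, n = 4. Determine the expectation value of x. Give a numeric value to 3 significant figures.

⟨x⟩ = ∫ x·|φ|² dx (integrals over the domain).
With sin²θ = (1 − cos2θ)/2 on 0 ≤ x ≤ L: ∫sin²(nπx/L) dx = L/2, ∫x·sin²(nπx/L) dx = L²/4, ∫x²·sin²(nπx/L) dx = L³·(1/6 − 1/(4n²π²)); higher powers xᵏ the same way, integrating xᵏ·cos(2nπx/L) by parts.
⟨x⟩ = 1.7600.

1.76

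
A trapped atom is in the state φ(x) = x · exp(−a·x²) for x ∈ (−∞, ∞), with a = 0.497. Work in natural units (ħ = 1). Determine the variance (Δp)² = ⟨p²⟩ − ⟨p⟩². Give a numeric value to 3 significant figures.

1.49

Compute ⟨p⟩ and ⟨p²⟩ separately; (Δp)² = ⟨p²⟩ − ⟨p⟩².
Expand each integrand as polynomial × e^(−2ax²) and use ∫x^(2j)·e^(−2ax²) dx = (2j−1)!!/(4a)^j · √(π/(2a)), odd powers → 0; here √(π/(2a)) = 1.7778. Differentiate with the product rule, d/dx e^(−ax²) = −2ax·e^(−ax²).
Normalization: ∫|φ|² dx = 0.89426.
⟨p⟩ = 0.0000 and ⟨p²⟩ = 1.4910.
(Δp)² = 1.4910 − (0.0000)² = 1.4910.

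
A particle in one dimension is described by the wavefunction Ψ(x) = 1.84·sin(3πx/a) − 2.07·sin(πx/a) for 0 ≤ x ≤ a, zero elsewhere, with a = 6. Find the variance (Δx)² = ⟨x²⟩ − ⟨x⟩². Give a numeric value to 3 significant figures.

0.533

Compute ⟨x⟩ and ⟨x²⟩ separately, then (Δx)² = ⟨x²⟩ − ⟨x⟩².
On 0 ≤ x ≤ a (j ≠ l): ∫sin²(jπx/a) dx = a/2, ∫sin(jπx/a)·sin(lπx/a) dx = 0; diagonal moments ∫x·sin²(jπx/a) dx = a²/4, ∫x²·sin²(jπx/a) dx = a³·(1/6 − 1/(4j²π²)); cross terms ∫x·sin(jπx/a)·sin(lπx/a) dx = 0 for j + l even and −4jla²/(π²(j² − l²)²) for j + l odd, ∫x²·sin(jπx/a)·sin(lπx/a) dx = (−1)^(j+l)·4jla³/(π²(j² − l²)²); higher powers the same way via product-to-sum and parts.
Normalization: ∫|Ψ|² dx = 23.012.
⟨x⟩ = 3.0000 and ⟨x²⟩ = 9.5334.
(Δx)² = 9.5334 − (3.0000)² = 0.53335.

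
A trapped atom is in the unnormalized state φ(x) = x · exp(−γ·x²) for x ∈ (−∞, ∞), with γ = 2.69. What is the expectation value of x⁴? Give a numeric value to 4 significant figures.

0.1296

⟨x⁴⟩ = ∫ x⁴·|φ|² dx / ∫|φ|² dx (integrals over the domain).
Expand each integrand as polynomial × e^(−2γx²) and use ∫x^(2j)·e^(−2γx²) dx = (2j−1)!!/(4γ)^j · √(π/(2γ)), odd powers → 0; here √(π/(2γ)) = 0.76416.
State is unnormalized: ∫|φ|² dx = 0.071019, and ∫φ*·x⁴·φ dx = 0.0092011, so ⟨x⁴⟩ = 0.0092011 / 0.071019.
⟨x⁴⟩ = 0.12956.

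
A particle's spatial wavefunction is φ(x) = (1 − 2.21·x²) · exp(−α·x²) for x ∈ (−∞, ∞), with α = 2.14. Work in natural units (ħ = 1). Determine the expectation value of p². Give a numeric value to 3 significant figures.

p² φ = −ħ² d²φ/dx²; ⟨p²⟩ = −ħ² ∫ φ*·φ'' dx / ∫|φ|² dx.
Expand each integrand as polynomial × e^(−2αx²) and use ∫x^(2j)·e^(−2αx²) dx = (2j−1)!!/(4α)^j · √(π/(2α)), odd powers → 0; here √(π/(2α)) = 0.85675. Differentiate with the product rule, d/dx e^(−αx²) = −2αx·e^(−αx²).
State is unnormalized: ∫|φ|² dx = 0.58568, and ∫φ*·(−ħ² φ'') dx = 3.6356, so ⟨p²⟩ = 3.6356 / 0.58568.
⟨p²⟩ = 6.2075.

6.21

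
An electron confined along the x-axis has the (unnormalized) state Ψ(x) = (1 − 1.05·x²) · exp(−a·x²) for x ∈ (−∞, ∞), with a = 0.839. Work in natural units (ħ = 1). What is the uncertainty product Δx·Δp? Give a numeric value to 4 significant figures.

Δx = √(⟨x²⟩−⟨x⟩²), Δp = √(⟨p²⟩−⟨p⟩²).
Expand each integrand as polynomial × e^(−2ax²) and use ∫x^(2j)·e^(−2ax²) dx = (2j−1)!!/(4a)^j · √(π/(2a)), odd powers → 0; here √(π/(2a)) = 1.3683. Differentiate with the product rule, d/dx e^(−ax²) = −2ax·e^(−ax²).
Normalization: ∫|Ψ|² dx = 0.91391.
⟨x⟩ = 0.0000, ⟨x²⟩ = 0.26370 ⇒ Δx = 0.51352.
⟨p⟩ = 0.0000, ⟨p²⟩ = 2.9029 ⇒ Δp = 1.7038.
Δx·Δp = 0.87493.

0.8749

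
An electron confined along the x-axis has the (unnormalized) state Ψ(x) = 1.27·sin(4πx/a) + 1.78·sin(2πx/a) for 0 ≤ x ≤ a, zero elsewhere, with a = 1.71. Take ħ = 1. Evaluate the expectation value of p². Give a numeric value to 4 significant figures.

27.16

p² Ψ = −ħ² d²Ψ/dx²; ⟨p²⟩ = −ħ² ∫ Ψ*·Ψ'' dx / ∫|Ψ|² dx.
d²/dx² sin(jπx/a) = −(jπ/a)²·sin(jπx/a); on 0 ≤ x ≤ a, ∫sin²(jπx/a) dx = a/2 and ∫sin(jπx/a)·sin(lπx/a) dx = 0 for j ≠ l, so only diagonal terms survive in ∫|Ψ|² and ∫Ψ·Ψ″; ∫Ψ·Ψ′ dx = [Ψ²/2] between the walls = 0.
State is unnormalized: ∫|Ψ|² dx = 4.0880, and ∫Ψ*·(−ħ² Ψ'') dx = 111.05, so ⟨p²⟩ = 111.05 / 4.0880.
⟨p²⟩ = 27.164.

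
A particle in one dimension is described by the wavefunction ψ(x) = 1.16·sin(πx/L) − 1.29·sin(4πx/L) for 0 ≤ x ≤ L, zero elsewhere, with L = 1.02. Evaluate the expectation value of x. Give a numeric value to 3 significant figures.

0.525

⟨x⟩ = ∫ x·|ψ|² dx / ∫|ψ|² dx (integrals over the domain).
On 0 ≤ x ≤ L (j ≠ l): ∫sin²(jπx/L) dx = L/2, ∫sin(jπx/L)·sin(lπx/L) dx = 0; diagonal moments ∫x·sin²(jπx/L) dx = L²/4, ∫x²·sin²(jπx/L) dx = L³·(1/6 − 1/(4j²π²)); cross terms ∫x·sin(jπx/L)·sin(lπx/L) dx = 0 for j + l even and −4jlL²/(π²(j² − l²)²) for j + l odd, ∫x²·sin(jπx/L)·sin(lπx/L) dx = (−1)^(j+l)·4jlL³/(π²(j² − l²)²); higher powers the same way via product-to-sum and parts.
State is unnormalized: ∫|ψ|² dx = 1.5349, and ∫ψ*·x·ψ dx = 0.80526, so ⟨x⟩ = 0.80526 / 1.5349.
⟨x⟩ = 0.52462.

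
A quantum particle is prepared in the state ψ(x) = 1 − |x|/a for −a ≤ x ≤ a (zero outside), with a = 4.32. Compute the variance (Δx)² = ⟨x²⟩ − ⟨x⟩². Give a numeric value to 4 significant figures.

1.866

Compute ⟨x⟩ and ⟨x²⟩ separately, then (Δx)² = ⟨x²⟩ − ⟨x⟩².
ψ is even, so ∫ over [−a, a] = 2∫₀ᵃ with ψ = 1 − x/a there: ∫₀ᵃ (1 − x/a)² dx = a/3, ∫₀ᵃ x²(1 − x/a)² dx = a³/30, ∫₀ᵃ x⁴(1 − x/a)² dx = a⁵/105.
Normalization: ∫|ψ|² dx = 2.8800.
⟨x⟩ = 0.0000 and ⟨x²⟩ = 1.8662.
(Δx)² = 1.8662 − (0.0000)² = 1.8662.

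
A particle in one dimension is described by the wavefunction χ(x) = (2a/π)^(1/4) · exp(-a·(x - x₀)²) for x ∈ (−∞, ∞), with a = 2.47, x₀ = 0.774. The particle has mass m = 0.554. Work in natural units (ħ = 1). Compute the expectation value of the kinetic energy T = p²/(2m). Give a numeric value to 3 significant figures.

2.23

T = −(ħ²/2m) d²/dx², so ⟨T⟩ = −(ħ²/2m) ∫ χ*·χ'' dx; with m = 0.554.
Gaussian moments (u = x − x₀): ∫u^(2j)·e^(−2au²) du = (2j−1)!!/(4a)^j · √(π/(2a)), odd powers integrate to 0; here √(π/(2a)) = 0.79746. Derivatives: d/dx e^(−au²) = −2au·e^(−au²), d²/dx² e^(−au²) = (4a²u² − 2a)·e^(−au²).
⟨T⟩ = 2.2292.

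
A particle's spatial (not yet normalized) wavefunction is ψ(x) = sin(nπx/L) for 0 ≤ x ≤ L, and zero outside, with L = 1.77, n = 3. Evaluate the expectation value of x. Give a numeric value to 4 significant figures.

0.8850

⟨x⟩ = ∫ x·|ψ|² dx / ∫|ψ|² dx (integrals over the domain).
With sin²θ = (1 − cos2θ)/2 on 0 ≤ x ≤ L: ∫sin²(nπx/L) dx = L/2, ∫x·sin²(nπx/L) dx = L²/4, ∫x²·sin²(nπx/L) dx = L³·(1/6 − 1/(4n²π²)); higher powers xᵏ the same way, integrating xᵏ·cos(2nπx/L) by parts.
State is unnormalized: ∫|ψ|² dx = 0.88500, and ∫ψ*·x·ψ dx = 0.78323, so ⟨x⟩ = 0.78323 / 0.88500.
⟨x⟩ = 0.88500.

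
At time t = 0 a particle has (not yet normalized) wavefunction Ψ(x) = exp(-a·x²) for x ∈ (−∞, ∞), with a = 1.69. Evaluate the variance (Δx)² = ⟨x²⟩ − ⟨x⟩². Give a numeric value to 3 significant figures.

Compute ⟨x⟩ and ⟨x²⟩ separately, then (Δx)² = ⟨x²⟩ − ⟨x⟩².
Gaussian moments: ∫x^(2j)·e^(−2ax²) dx = (2j−1)!!/(4a)^j · √(π/(2a)), odd powers integrate to 0; here √(π/(2a)) = 0.96409.
Normalization: ∫|Ψ|² dx = 0.96409.
⟨x⟩ = 0.0000 and ⟨x²⟩ = 0.14793.
(Δx)² = 0.14793 − (0.0000)² = 0.14793.

0.148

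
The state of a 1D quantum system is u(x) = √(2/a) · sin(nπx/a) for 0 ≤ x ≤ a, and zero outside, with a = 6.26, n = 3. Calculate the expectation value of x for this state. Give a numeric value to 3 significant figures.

3.13

⟨x⟩ = ∫ x·|u|² dx (integrals over the domain).
With sin²θ = (1 − cos2θ)/2 on 0 ≤ x ≤ a: ∫sin²(nπx/a) dx = a/2, ∫x·sin²(nπx/a) dx = a²/4, ∫x²·sin²(nπx/a) dx = a³·(1/6 − 1/(4n²π²)); higher powers xᵏ the same way, integrating xᵏ·cos(2nπx/a) by parts.
⟨x⟩ = 3.1300.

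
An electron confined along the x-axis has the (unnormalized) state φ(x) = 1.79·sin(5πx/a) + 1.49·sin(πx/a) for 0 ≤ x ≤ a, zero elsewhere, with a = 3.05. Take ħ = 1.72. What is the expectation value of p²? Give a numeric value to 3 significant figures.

47.6

p² φ = −ħ² d²φ/dx²; ⟨p²⟩ = −ħ² ∫ φ*·φ'' dx / ∫|φ|² dx.
d²/dx² sin(jπx/a) = −(jπ/a)²·sin(jπx/a); on 0 ≤ x ≤ a, ∫sin²(jπx/a) dx = a/2 and ∫sin(jπx/a)·sin(lπx/a) dx = 0 for j ≠ l, so only diagonal terms survive in ∫|φ|² and ∫φ·φ″; ∫φ·φ′ dx = [φ²/2] between the walls = 0.
State is unnormalized: ∫|φ|² dx = 8.2719, and ∫φ*·(−ħ² φ'') dx = 394.05, so ⟨p²⟩ = 394.05 / 8.2719.
⟨p²⟩ = 47.637.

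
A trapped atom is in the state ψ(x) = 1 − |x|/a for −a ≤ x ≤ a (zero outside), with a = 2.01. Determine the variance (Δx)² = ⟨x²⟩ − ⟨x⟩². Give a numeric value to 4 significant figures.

Compute ⟨x⟩ and ⟨x²⟩ separately, then (Δx)² = ⟨x²⟩ − ⟨x⟩².
ψ is even, so ∫ over [−a, a] = 2∫₀ᵃ with ψ = 1 − x/a there: ∫₀ᵃ (1 − x/a)² dx = a/3, ∫₀ᵃ x²(1 − x/a)² dx = a³/30, ∫₀ᵃ x⁴(1 − x/a)² dx = a⁵/105.
Normalization: ∫|ψ|² dx = 1.3400.
⟨x⟩ = 0.0000 and ⟨x²⟩ = 0.40401.
(Δx)² = 0.40401 − (0.0000)² = 0.40401.

0.4040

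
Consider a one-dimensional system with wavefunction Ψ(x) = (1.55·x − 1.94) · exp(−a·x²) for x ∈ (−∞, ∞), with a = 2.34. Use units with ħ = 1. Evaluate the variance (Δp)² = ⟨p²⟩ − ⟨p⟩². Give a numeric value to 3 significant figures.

2.64

Compute ⟨p⟩ and ⟨p²⟩ separately; (Δp)² = ⟨p²⟩ − ⟨p⟩².
Expand each integrand as polynomial × e^(−2ax²) and use ∫x^(2j)·e^(−2ax²) dx = (2j−1)!!/(4a)^j · √(π/(2a)), odd powers → 0; here √(π/(2a)) = 0.81932. Differentiate with the product rule, d/dx e^(−ax²) = −2ax·e^(−ax²).
Normalization: ∫|Ψ|² dx = 3.2939.
⟨p⟩ = 0.0000 and ⟨p²⟩ = 2.6388.
(Δp)² = 2.6388 − (0.0000)² = 2.6388.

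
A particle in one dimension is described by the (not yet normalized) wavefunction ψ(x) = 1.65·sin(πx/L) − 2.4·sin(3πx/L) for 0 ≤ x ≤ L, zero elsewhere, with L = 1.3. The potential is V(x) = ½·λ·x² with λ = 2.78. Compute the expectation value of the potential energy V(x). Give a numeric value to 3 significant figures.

⟨V⟩ = ∫ V(x)·|ψ|² dx / ∫|ψ|² dx.
On 0 ≤ x ≤ L (j ≠ l): ∫sin²(jπx/L) dx = L/2, ∫sin(jπx/L)·sin(lπx/L) dx = 0; diagonal moments ∫x·sin²(jπx/L) dx = L²/4, ∫x²·sin²(jπx/L) dx = L³·(1/6 − 1/(4j²π²)); cross terms ∫x·sin(jπx/L)·sin(lπx/L) dx = 0 for j + l even and −4jlL²/(π²(j² − l²)²) for j + l odd, ∫x²·sin(jπx/L)·sin(lπx/L) dx = (−1)^(j+l)·4jlL³/(π²(j² − l²)²); higher powers the same way via product-to-sum and parts.
State is unnormalized: ∫|ψ|² dx = 5.5136, and ∫ψ*·V(x)·ψ dx = 3.5978, so ⟨V⟩ = 3.5978 / 5.5136.
⟨V⟩ = 0.65252.

0.653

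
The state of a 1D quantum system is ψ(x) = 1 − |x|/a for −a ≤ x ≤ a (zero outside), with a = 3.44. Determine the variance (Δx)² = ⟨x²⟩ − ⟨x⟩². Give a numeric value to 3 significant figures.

1.18

Compute ⟨x⟩ and ⟨x²⟩ separately, then (Δx)² = ⟨x²⟩ − ⟨x⟩².
ψ is even, so ∫ over [−a, a] = 2∫₀ᵃ with ψ = 1 − x/a there: ∫₀ᵃ (1 − x/a)² dx = a/3, ∫₀ᵃ x²(1 − x/a)² dx = a³/30, ∫₀ᵃ x⁴(1 − x/a)² dx = a⁵/105.
Normalization: ∫|ψ|² dx = 2.2933.
⟨x⟩ = 0.0000 and ⟨x²⟩ = 1.1834.
(Δx)² = 1.1834 − (0.0000)² = 1.1834.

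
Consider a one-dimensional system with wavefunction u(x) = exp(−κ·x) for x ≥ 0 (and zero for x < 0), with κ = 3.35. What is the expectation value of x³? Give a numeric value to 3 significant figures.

⟨x³⟩ = ∫ x³·|u|² dx / ∫|u|² dx (integrals over the domain).
Every integrand reduces to terms xʲ·e^(−2κx) on [0, ∞); use ∫₀^∞ xʲ·e^(−2κx) dx = j!/(2κ)^(j+1).
State is unnormalized: ∫|u|² dx = 0.14925, and ∫u*·x³·u dx = 0.0029775, so ⟨x³⟩ = 0.0029775 / 0.14925.
⟨x³⟩ = 0.019949.

0.0199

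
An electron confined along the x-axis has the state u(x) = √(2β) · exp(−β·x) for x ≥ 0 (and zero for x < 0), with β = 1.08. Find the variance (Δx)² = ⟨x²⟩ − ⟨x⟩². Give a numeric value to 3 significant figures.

0.214

Compute ⟨x⟩ and ⟨x²⟩ separately, then (Δx)² = ⟨x²⟩ − ⟨x⟩².
Every integrand reduces to terms xʲ·e^(−2βx) on [0, ∞); use ∫₀^∞ xʲ·e^(−2βx) dx = j!/(2β)^(j+1).
⟨x⟩ = 0.46296 and ⟨x²⟩ = 0.42867.
(Δx)² = 0.42867 − (0.46296)² = 0.21433.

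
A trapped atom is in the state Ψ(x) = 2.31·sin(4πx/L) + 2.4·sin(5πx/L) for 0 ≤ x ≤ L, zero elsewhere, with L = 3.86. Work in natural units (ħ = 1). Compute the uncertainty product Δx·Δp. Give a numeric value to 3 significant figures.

Δx = √(⟨x²⟩−⟨x⟩²), Δp = √(⟨p²⟩−⟨p⟩²).
On 0 ≤ x ≤ L (j ≠ l): ∫sin²(jπx/L) dx = L/2, ∫sin(jπx/L)·sin(lπx/L) dx = 0; diagonal moments ∫x·sin²(jπx/L) dx = L²/4, ∫x²·sin²(jπx/L) dx = L³·(1/6 − 1/(4j²π²)); cross terms ∫x·sin(jπx/L)·sin(lπx/L) dx = 0 for j + l even and −4jlL²/(π²(j² − l²)²) for j + l odd, ∫x²·sin(jπx/L)·sin(lπx/L) dx = (−1)^(j+l)·4jlL³/(π²(j² − l²)²); higher powers the same way via product-to-sum and parts. d²/dx² sin(jπx/L) = −(jπ/L)²·sin(jπx/L); on 0 ≤ x ≤ L, ∫sin²(jπx/L) dx = L/2 and ∫sin(jπx/L)·sin(lπx/L) dx = 0 for j ≠ l, so only diagonal terms survive in ∫|Ψ|² and ∫Ψ·Ψ″; ∫Ψ·Ψ′ dx = [Ψ²/2] between the walls = 0.
Normalization: ∫|Ψ|² dx = 21.415.
⟨x⟩ = 1.1580, ⟨x²⟩ = 1.9483 ⇒ Δx = 0.77931.
⟨p⟩ = 0.0000, ⟨p²⟩ = 13.693 ⇒ Δp = 3.7004.
Δx·Δp = 2.8838.

2.88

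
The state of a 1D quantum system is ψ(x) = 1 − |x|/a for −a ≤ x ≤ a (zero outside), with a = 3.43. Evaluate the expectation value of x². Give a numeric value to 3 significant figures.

⟨x²⟩ = ∫ x²·|ψ|² dx / ∫|ψ|² dx (integrals over the domain).
ψ is even, so ∫ over [−a, a] = 2∫₀ᵃ with ψ = 1 − x/a there: ∫₀ᵃ (1 − x/a)² dx = a/3, ∫₀ᵃ x²(1 − x/a)² dx = a³/30, ∫₀ᵃ x⁴(1 − x/a)² dx = a⁵/105.
State is unnormalized: ∫|ψ|² dx = 2.2867, and ∫ψ*·x²·ψ dx = 2.6902, so ⟨x²⟩ = 2.6902 / 2.2867.
⟨x²⟩ = 1.1765.

1.18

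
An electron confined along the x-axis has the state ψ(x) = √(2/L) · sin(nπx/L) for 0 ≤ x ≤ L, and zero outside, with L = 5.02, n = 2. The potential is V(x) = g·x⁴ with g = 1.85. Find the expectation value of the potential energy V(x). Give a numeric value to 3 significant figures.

206.

⟨V⟩ = ∫ V(x)·|ψ|² dx.
With sin²θ = (1 − cos2θ)/2 on 0 ≤ x ≤ L: ∫sin²(nπx/L) dx = L/2, ∫x·sin²(nπx/L) dx = L²/4, ∫x²·sin²(nπx/L) dx = L³·(1/6 − 1/(4n²π²)); higher powers xᵏ the same way, integrating xᵏ·cos(2nπx/L) by parts.
⟨V⟩ = 206.34.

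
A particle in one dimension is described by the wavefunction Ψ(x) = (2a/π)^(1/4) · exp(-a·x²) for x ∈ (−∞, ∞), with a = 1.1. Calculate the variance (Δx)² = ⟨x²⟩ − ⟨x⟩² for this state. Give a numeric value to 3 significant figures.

0.227

Compute ⟨x⟩ and ⟨x²⟩ separately, then (Δx)² = ⟨x²⟩ − ⟨x⟩².
Gaussian moments: ∫x^(2j)·e^(−2ax²) dx = (2j−1)!!/(4a)^j · √(π/(2a)), odd powers integrate to 0; here √(π/(2a)) = 1.1950.
⟨x⟩ = 0.0000 and ⟨x²⟩ = 0.22727.
(Δx)² = 0.22727 − (0.0000)² = 0.22727.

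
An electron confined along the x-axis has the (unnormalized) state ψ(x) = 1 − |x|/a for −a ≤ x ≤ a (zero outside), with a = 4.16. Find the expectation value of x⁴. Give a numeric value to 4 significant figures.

⟨x⁴⟩ = ∫ x⁴·|ψ|² dx / ∫|ψ|² dx (integrals over the domain).
ψ is even, so ∫ over [−a, a] = 2∫₀ᵃ with ψ = 1 − x/a there: ∫₀ᵃ (1 − x/a)² dx = a/3, ∫₀ᵃ x²(1 − x/a)² dx = a³/30, ∫₀ᵃ x⁴(1 − x/a)² dx = a⁵/105.
State is unnormalized: ∫|ψ|² dx = 2.7733, and ∫ψ*·x⁴·ψ dx = 23.731, so ⟨x⁴⟩ = 23.731 / 2.7733.
⟨x⁴⟩ = 8.5567.

8.557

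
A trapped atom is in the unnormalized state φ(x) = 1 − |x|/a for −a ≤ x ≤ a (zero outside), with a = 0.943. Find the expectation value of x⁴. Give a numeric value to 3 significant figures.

0.0226

⟨x⁴⟩ = ∫ x⁴·|φ|² dx / ∫|φ|² dx (integrals over the domain).
φ is even, so ∫ over [−a, a] = 2∫₀ᵃ with φ = 1 − x/a there: ∫₀ᵃ (1 − x/a)² dx = a/3, ∫₀ᵃ x²(1 − x/a)² dx = a³/30, ∫₀ᵃ x⁴(1 − x/a)² dx = a⁵/105.
State is unnormalized: ∫|φ|² dx = 0.62867, and ∫φ*·x⁴·φ dx = 0.014204, so ⟨x⁴⟩ = 0.014204 / 0.62867.
⟨x⁴⟩ = 0.022593.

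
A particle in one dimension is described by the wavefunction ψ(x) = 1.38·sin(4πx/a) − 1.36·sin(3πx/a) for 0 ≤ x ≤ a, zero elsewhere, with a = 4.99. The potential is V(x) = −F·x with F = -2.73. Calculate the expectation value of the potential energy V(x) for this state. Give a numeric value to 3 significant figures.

⟨V⟩ = ∫ V(x)·|ψ|² dx / ∫|ψ|² dx.
On 0 ≤ x ≤ a (j ≠ l): ∫sin²(jπx/a) dx = a/2, ∫sin(jπx/a)·sin(lπx/a) dx = 0; diagonal moments ∫x·sin²(jπx/a) dx = a²/4, ∫x²·sin²(jπx/a) dx = a³·(1/6 − 1/(4j²π²)); cross terms ∫x·sin(jπx/a)·sin(lπx/a) dx = 0 for j + l even and −4jla²/(π²(j² − l²)²) for j + l odd, ∫x²·sin(jπx/a)·sin(lπx/a) dx = (−1)^(j+l)·4jla³/(π²(j² − l²)²); higher powers the same way via product-to-sum and parts.
State is unnormalized: ∫|ψ|² dx = 9.3662, and ∫ψ*·V(x)·ψ dx = 89.122, so ⟨V⟩ = 89.122 / 9.3662.
⟨V⟩ = 9.5153.

9.52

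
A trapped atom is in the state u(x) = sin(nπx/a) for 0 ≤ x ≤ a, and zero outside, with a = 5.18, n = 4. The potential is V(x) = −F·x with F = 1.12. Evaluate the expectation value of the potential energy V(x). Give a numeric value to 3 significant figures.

⟨V⟩ = ∫ V(x)·|u|² dx / ∫|u|² dx.
With sin²θ = (1 − cos2θ)/2 on 0 ≤ x ≤ a: ∫sin²(nπx/a) dx = a/2, ∫x·sin²(nπx/a) dx = a²/4, ∫x²·sin²(nπx/a) dx = a³·(1/6 − 1/(4n²π²)); higher powers xᵏ the same way, integrating xᵏ·cos(2nπx/a) by parts.
State is unnormalized: ∫|u|² dx = 2.5900, and ∫u*·V(x)·u dx = -7.5131, so ⟨V⟩ = -7.5131 / 2.5900.
⟨V⟩ = -2.9008.

-2.90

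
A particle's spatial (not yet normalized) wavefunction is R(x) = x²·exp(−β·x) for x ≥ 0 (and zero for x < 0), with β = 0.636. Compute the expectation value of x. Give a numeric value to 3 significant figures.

3.93

⟨x⟩ = ∫ x·|R|² dx / ∫|R|² dx (integrals over the domain).
Every integrand reduces to terms xʲ·e^(−2βx) on [0, ∞); use ∫₀^∞ xʲ·e^(−2βx) dx = j!/(2β)^(j+1).
State is unnormalized: ∫|R|² dx = 7.2074, and ∫R*·x·R dx = 28.331, so ⟨x⟩ = 28.331 / 7.2074.
⟨x⟩ = 3.9308.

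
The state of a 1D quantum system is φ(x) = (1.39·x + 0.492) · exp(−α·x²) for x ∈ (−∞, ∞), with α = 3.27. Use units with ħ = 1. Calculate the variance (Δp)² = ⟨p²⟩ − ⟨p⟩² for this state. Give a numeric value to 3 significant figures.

Compute ⟨p⟩ and ⟨p²⟩ separately; (Δp)² = ⟨p²⟩ − ⟨p⟩².
Expand each integrand as polynomial × e^(−2αx²) and use ∫x^(2j)·e^(−2αx²) dx = (2j−1)!!/(4α)^j · √(π/(2α)), odd powers → 0; here √(π/(2α)) = 0.69308. Differentiate with the product rule, d/dx e^(−αx²) = −2αx·e^(−αx²).
Normalization: ∫|φ|² dx = 0.27015.
⟨p⟩ = 0.0000 and ⟨p²⟩ = 5.7485.
(Δp)² = 5.7485 − (0.0000)² = 5.7485.

5.75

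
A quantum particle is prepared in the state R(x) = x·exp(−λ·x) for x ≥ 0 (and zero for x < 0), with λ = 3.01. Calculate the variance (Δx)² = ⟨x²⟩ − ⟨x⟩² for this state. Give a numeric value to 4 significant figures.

Compute ⟨x⟩ and ⟨x²⟩ separately, then (Δx)² = ⟨x²⟩ − ⟨x⟩².
Every integrand reduces to terms xʲ·e^(−2λx) on [0, ∞); use ∫₀^∞ xʲ·e^(−2λx) dx = j!/(2λ)^(j+1).
Normalization: ∫|R|² dx = 0.0091673.
⟨x⟩ = 0.49834 and ⟨x²⟩ = 0.33112.
(Δx)² = 0.33112 − (0.49834)² = 0.082781.

0.08278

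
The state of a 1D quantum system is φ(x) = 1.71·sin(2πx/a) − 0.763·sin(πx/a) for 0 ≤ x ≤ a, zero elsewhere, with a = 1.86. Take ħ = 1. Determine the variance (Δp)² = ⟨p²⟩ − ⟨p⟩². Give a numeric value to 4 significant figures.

9.990

Compute ⟨p⟩ and ⟨p²⟩ separately; (Δp)² = ⟨p²⟩ − ⟨p⟩².
d²/dx² sin(jπx/a) = −(jπ/a)²·sin(jπx/a); on 0 ≤ x ≤ a, ∫sin²(jπx/a) dx = a/2 and ∫sin(jπx/a)·sin(lπx/a) dx = 0 for j ≠ l, so only diagonal terms survive in ∫|φ|² and ∫φ·φ″; ∫φ·φ′ dx = [φ²/2] between the walls = 0.
Normalization: ∫|φ|² dx = 3.2608.
⟨p⟩ = 0.0000 and ⟨p²⟩ = 9.9903.
(Δp)² = 9.9903 − (0.0000)² = 9.9903.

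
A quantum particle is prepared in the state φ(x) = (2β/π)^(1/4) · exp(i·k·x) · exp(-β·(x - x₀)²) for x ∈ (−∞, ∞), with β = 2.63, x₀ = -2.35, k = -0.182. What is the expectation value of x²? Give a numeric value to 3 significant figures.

⟨x²⟩ = ∫ x²·|φ|² dx (integrals over the domain).
Gaussian moments (u = x − x₀): ∫u^(2j)·e^(−2βu²) du = (2j−1)!!/(4β)^j · √(π/(2β)), odd powers integrate to 0; here √(π/(2β)) = 0.77283.
⟨x²⟩ = 5.6176.

5.62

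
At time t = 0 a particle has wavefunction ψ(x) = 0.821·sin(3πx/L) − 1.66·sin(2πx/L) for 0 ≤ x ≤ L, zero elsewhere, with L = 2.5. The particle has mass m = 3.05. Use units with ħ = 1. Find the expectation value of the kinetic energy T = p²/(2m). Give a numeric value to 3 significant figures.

1.29

T = −(ħ²/2m) d²/dx², so ⟨T⟩ = −(ħ²/2m) ∫ ψ*·ψ'' dx / ∫|ψ|² dx; with m = 3.05.
d²/dx² sin(jπx/L) = −(jπ/L)²·sin(jπx/L); on 0 ≤ x ≤ L, ∫sin²(jπx/L) dx = L/2 and ∫sin(jπx/L)·sin(lπx/L) dx = 0 for j ≠ l, so only diagonal terms survive in ∫|ψ|² and ∫ψ·ψ″; ∫ψ·ψ′ dx = [ψ²/2] between the walls = 0.
State is unnormalized: ∫|ψ|² dx = 4.2871, and ∫ψ*·(−ħ²/2m · ψ'') dx = 5.5298, so ⟨T⟩ = 5.5298 / 4.2871.
⟨T⟩ = 1.2899.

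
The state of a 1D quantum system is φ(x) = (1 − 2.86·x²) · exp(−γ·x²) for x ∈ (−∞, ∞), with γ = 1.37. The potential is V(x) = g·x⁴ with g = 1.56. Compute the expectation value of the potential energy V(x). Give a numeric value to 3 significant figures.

1.07

⟨V⟩ = ∫ V(x)·|φ|² dx / ∫|φ|² dx.
Expand each integrand as polynomial × e^(−2γx²) and use ∫x^(2j)·e^(−2γx²) dx = (2j−1)!!/(4γ)^j · √(π/(2γ)), odd powers → 0; here √(π/(2γ)) = 1.0708.
State is unnormalized: ∫|φ|² dx = 0.82807, and ∫φ*·V(x)·φ dx = 0.88680, so ⟨V⟩ = 0.88680 / 0.82807.
⟨V⟩ = 1.0709.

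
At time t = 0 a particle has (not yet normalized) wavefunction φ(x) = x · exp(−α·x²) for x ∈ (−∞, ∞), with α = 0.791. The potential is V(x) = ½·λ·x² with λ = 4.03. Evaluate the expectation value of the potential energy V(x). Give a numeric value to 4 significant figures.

⟨V⟩ = ∫ V(x)·|φ|² dx / ∫|φ|² dx.
Expand each integrand as polynomial × e^(−2αx²) and use ∫x^(2j)·e^(−2αx²) dx = (2j−1)!!/(4α)^j · √(π/(2α)), odd powers → 0; here √(π/(2α)) = 1.4092.
State is unnormalized: ∫|φ|² dx = 0.44538, and ∫φ*·V(x)·φ dx = 0.85093, so ⟨V⟩ = 0.85093 / 0.44538.
⟨V⟩ = 1.9106.

1.911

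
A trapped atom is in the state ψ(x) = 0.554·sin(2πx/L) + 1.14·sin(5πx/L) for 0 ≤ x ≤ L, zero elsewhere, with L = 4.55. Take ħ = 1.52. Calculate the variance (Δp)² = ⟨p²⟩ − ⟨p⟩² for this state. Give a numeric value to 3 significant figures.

23.1

Compute ⟨p⟩ and ⟨p²⟩ separately; (Δp)² = ⟨p²⟩ − ⟨p⟩².
d²/dx² sin(jπx/L) = −(jπ/L)²·sin(jπx/L); on 0 ≤ x ≤ L, ∫sin²(jπx/L) dx = L/2 and ∫sin(jπx/L)·sin(lπx/L) dx = 0 for j ≠ l, so only diagonal terms survive in ∫|ψ|² and ∫ψ·ψ″; ∫ψ·ψ′ dx = [ψ²/2] between the walls = 0.
Normalization: ∫|ψ|² dx = 3.6548.
⟨p⟩ = 0.0000 and ⟨p²⟩ = 23.117.
(Δp)² = 23.117 − (0.0000)² = 23.117.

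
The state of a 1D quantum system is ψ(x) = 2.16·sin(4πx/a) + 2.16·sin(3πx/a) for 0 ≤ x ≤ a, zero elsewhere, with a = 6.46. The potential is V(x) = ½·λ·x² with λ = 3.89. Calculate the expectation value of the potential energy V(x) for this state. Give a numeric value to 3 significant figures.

10.6

⟨V⟩ = ∫ V(x)·|ψ|² dx / ∫|ψ|² dx.
On 0 ≤ x ≤ a (j ≠ l): ∫sin²(jπx/a) dx = a/2, ∫sin(jπx/a)·sin(lπx/a) dx = 0; diagonal moments ∫x·sin²(jπx/a) dx = a²/4, ∫x²·sin²(jπx/a) dx = a³·(1/6 − 1/(4j²π²)); cross terms ∫x·sin(jπx/a)·sin(lπx/a) dx = 0 for j + l even and −4jla²/(π²(j² − l²)²) for j + l odd, ∫x²·sin(jπx/a)·sin(lπx/a) dx = (−1)^(j+l)·4jla³/(π²(j² − l²)²); higher powers the same way via product-to-sum and parts.
State is unnormalized: ∫|ψ|² dx = 30.140, and ∫ψ*·V(x)·ψ dx = 319.08, so ⟨V⟩ = 319.08 / 30.140.
⟨V⟩ = 10.587.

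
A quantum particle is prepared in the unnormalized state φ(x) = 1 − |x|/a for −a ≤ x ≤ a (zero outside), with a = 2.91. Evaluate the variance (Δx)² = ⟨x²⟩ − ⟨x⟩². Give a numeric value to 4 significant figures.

Compute ⟨x⟩ and ⟨x²⟩ separately, then (Δx)² = ⟨x²⟩ − ⟨x⟩².
φ is even, so ∫ over [−a, a] = 2∫₀ᵃ with φ = 1 − x/a there: ∫₀ᵃ (1 − x/a)² dx = a/3, ∫₀ᵃ x²(1 − x/a)² dx = a³/30, ∫₀ᵃ x⁴(1 − x/a)² dx = a⁵/105.
Normalization: ∫|φ|² dx = 1.9400.
⟨x⟩ = 0.0000 and ⟨x²⟩ = 0.84681.
(Δx)² = 0.84681 − (0.0000)² = 0.84681.

0.8468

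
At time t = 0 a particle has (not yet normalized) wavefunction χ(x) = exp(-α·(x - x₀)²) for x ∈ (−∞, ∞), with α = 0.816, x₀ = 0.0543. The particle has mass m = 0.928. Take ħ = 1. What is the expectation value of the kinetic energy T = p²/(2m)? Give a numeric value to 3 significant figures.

0.440

T = −(ħ²/2m) d²/dx², so ⟨T⟩ = −(ħ²/2m) ∫ χ*·χ'' dx / ∫|χ|² dx; with m = 0.928.
Gaussian moments (u = x − x₀): ∫u^(2j)·e^(−2αu²) du = (2j−1)!!/(4α)^j · √(π/(2α)), odd powers integrate to 0; here √(π/(2α)) = 1.3874. Derivatives: d/dx e^(−αu²) = −2αu·e^(−αu²), d²/dx² e^(−αu²) = (4α²u² − 2α)·e^(−αu²).
State is unnormalized: ∫|χ|² dx = 1.3874, and ∫χ*·(−ħ²/2m · χ'') dx = 0.61000, so ⟨T⟩ = 0.61000 / 1.3874.
⟨T⟩ = 0.43966.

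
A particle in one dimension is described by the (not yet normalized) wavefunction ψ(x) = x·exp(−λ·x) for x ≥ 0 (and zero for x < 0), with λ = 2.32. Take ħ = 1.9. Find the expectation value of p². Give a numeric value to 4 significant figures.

19.43

p² ψ = −ħ² d²ψ/dx²; ⟨p²⟩ = −ħ² ∫ ψ*·ψ'' dx / ∫|ψ|² dx.
Differentiate x·exp(−λ·x) with the product rule; every integrand then reduces to terms xʲ·e^(−2λx) on [0, ∞), with ∫₀^∞ xʲ·e^(−2λx) dx = j!/(2λ)^(j+1).
State is unnormalized: ∫|ψ|² dx = 0.020021, and ∫ψ*·(−ħ² ψ'') dx = 0.38901, so ⟨p²⟩ = 0.38901 / 0.020021.
⟨p²⟩ = 19.430.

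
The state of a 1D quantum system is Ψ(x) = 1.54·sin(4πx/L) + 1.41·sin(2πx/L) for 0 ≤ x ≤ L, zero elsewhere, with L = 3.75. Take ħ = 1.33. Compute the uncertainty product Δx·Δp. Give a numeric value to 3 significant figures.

Δx = √(⟨x²⟩−⟨x⟩²), Δp = √(⟨p²⟩−⟨p⟩²).
On 0 ≤ x ≤ L (j ≠ l): ∫sin²(jπx/L) dx = L/2, ∫sin(jπx/L)·sin(lπx/L) dx = 0; diagonal moments ∫x·sin²(jπx/L) dx = L²/4, ∫x²·sin²(jπx/L) dx = L³·(1/6 − 1/(4j²π²)); cross terms ∫x·sin(jπx/L)·sin(lπx/L) dx = 0 for j + l even and −4jlL²/(π²(j² − l²)²) for j + l odd, ∫x²·sin(jπx/L)·sin(lπx/L) dx = (−1)^(j+l)·4jlL³/(π²(j² − l²)²); higher powers the same way via product-to-sum and parts. d²/dx² sin(jπx/L) = −(jπ/L)²·sin(jπx/L); on 0 ≤ x ≤ L, ∫sin²(jπx/L) dx = L/2 and ∫sin(jπx/L)·sin(lπx/L) dx = 0 for j ≠ l, so only diagonal terms survive in ∫|Ψ|² and ∫Ψ·Ψ″; ∫Ψ·Ψ′ dx = [Ψ²/2] between the walls = 0.
Normalization: ∫|Ψ|² dx = 8.1744.
⟨x⟩ = 1.8750, ⟨x²⟩ = 5.2129 ⇒ Δx = 1.3028.
⟨p⟩ = 0.0000, ⟨p²⟩ = 13.070 ⇒ Δp = 3.6153.
Δx·Δp = 4.7099.

4.71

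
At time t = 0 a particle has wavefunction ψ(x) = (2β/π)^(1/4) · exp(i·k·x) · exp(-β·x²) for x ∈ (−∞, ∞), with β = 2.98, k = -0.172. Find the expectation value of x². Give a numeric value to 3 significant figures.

0.0839

⟨x²⟩ = ∫ x²·|ψ|² dx (integrals over the domain).
Gaussian moments: ∫x^(2j)·e^(−2βx²) dx = (2j−1)!!/(4β)^j · √(π/(2β)), odd powers integrate to 0; here √(π/(2β)) = 0.72603.
⟨x²⟩ = 0.083893.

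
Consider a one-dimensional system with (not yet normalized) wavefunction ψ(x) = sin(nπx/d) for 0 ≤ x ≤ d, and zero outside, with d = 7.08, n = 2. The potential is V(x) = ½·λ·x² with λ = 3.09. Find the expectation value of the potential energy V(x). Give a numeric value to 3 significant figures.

⟨V⟩ = ∫ V(x)·|ψ|² dx / ∫|ψ|² dx.
With sin²θ = (1 − cos2θ)/2 on 0 ≤ x ≤ d: ∫sin²(nπx/d) dx = d/2, ∫x·sin²(nπx/d) dx = d²/4, ∫x²·sin²(nπx/d) dx = d³·(1/6 − 1/(4n²π²)); higher powers xᵏ the same way, integrating xᵏ·cos(2nπx/d) by parts.
State is unnormalized: ∫|ψ|² dx = 3.5400, and ∫ψ*·V(x)·ψ dx = 87.913, so ⟨V⟩ = 87.913 / 3.5400.
⟨V⟩ = 24.834.

24.8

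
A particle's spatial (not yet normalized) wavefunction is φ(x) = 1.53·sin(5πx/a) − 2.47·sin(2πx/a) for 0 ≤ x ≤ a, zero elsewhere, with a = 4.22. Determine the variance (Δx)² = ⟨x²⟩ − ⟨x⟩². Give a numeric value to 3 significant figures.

Compute ⟨x⟩ and ⟨x²⟩ separately, then (Δx)² = ⟨x²⟩ − ⟨x⟩².
On 0 ≤ x ≤ a (j ≠ l): ∫sin²(jπx/a) dx = a/2, ∫sin(jπx/a)·sin(lπx/a) dx = 0; diagonal moments ∫x·sin²(jπx/a) dx = a²/4, ∫x²·sin²(jπx/a) dx = a³·(1/6 − 1/(4j²π²)); cross terms ∫x·sin(jπx/a)·sin(lπx/a) dx = 0 for j + l even and −4jla²/(π²(j² − l²)²) for j + l odd, ∫x²·sin(jπx/a)·sin(lπx/a) dx = (−1)^(j+l)·4jla³/(π²(j² − l²)²); higher powers the same way via product-to-sum and parts.
Normalization: ∫|φ|² dx = 17.812.
⟨x⟩ = 2.1794 and ⟨x²⟩ = 6.0562.
(Δx)² = 6.0562 − (2.1794)² = 1.3062.

1.31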